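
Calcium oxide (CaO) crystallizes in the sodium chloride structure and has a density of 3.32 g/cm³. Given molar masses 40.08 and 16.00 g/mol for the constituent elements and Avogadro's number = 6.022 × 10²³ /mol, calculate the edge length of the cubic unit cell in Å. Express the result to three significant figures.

4.82 Å

M(CaO) = 56.08 g/mol; Z = 4 formula units per cell.
a³ = Z·M/(N_A·ρ) = 4 × 56.08 / (6.022 × 10²³ × 3.32) = 1.122 × 10^-22 cm³, so a = 4.823 × 10^-8 cm = 4.82 Å.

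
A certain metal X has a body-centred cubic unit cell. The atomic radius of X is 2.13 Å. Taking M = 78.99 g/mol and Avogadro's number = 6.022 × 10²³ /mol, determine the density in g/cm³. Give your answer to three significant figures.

In a BCC lattice, atoms touch along the body diagonal, so √3·a = 4r, giving a = 4.919 Å = 4.919 × 10^-8 cm.
With Z = 2, ρ = Z·M/(N_A·a³) = 2 × 78.99 / (6.022 × 10²³ × 1.190 × 10^-22) = 2.204 g/cm³.

2.20 g/cm³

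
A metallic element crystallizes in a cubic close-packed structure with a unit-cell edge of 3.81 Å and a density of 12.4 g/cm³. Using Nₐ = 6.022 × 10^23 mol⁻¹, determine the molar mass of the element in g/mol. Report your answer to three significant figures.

103 g/mol

An FCC cell has Z = 4 atoms; a = 3.810 × 10^-8 cm.
M = ρ·N_A·a³/Z = 12.4 × 6.022 × 10²³ × 5.531 × 10^-23 / 4 = 103 g/mol.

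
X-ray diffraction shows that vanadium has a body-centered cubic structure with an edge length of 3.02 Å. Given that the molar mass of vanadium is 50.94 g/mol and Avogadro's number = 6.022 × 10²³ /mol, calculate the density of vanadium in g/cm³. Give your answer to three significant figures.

A BCC unit cell contains Z = 2 atoms.
Cell volume: a³ = (3.02 Å)³ = (3.020 × 10^-8 cm)³ = 2.754 × 10^-23 cm³.
ρ = Z·M/(N_A·a³) = 2 × 50.94 / (6.022 × 10²³ × 2.754 × 10^-23) = 6.142 g/cm³.

6.14 g/cm³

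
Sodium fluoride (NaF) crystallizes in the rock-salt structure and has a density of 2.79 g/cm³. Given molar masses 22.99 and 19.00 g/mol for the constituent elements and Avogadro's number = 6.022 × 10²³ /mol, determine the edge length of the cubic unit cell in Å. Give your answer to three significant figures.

M(NaF) = 41.99 g/mol; Z = 4 formula units per cell.
a³ = Z·M/(N_A·ρ) = 4 × 41.99 / (6.022 × 10²³ × 2.79) = 9.997 × 10^-23 cm³, so a = 4.641 × 10^-8 cm = 4.64 Å.

4.64 Å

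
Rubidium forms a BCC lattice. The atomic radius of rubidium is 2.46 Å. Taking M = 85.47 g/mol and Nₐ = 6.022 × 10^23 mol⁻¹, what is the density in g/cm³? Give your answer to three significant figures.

In a BCC lattice, atoms touch along the body diagonal, so √3·a = 4r, giving a = 5.681 Å = 5.681 × 10^-8 cm.
With Z = 2, ρ = Z·M/(N_A·a³) = 2 × 85.47 / (6.022 × 10²³ × 1.834 × 10^-22) = 1.548 g/cm³.

1.55 g/cm³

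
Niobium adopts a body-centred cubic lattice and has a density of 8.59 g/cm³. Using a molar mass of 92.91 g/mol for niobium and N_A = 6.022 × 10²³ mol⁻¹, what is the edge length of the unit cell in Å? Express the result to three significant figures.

With Z = 2 atoms per BCC cell, a³ = Z·M/(N_A·ρ) = 2 × 92.91 / (6.022 × 10²³ × 8.590 g/cm³) = 3.592 × 10^-23 cm³.
a = (3.592 × 10^-23)^(1/3) = 3.300 × 10^-8 cm = 3.30 Å.

3.30 Å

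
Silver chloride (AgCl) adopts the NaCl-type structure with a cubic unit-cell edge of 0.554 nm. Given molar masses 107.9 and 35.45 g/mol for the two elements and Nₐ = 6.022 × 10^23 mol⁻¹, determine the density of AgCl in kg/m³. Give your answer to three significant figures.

5600 kg/m³

The NaCl-type structure contains Z = 4 formula units per cell; M(AgCl) = 107.9 + 35.45 = 143.35 g/mol.
a³ = (5.540 × 10^-8 cm)³ = 1.700 × 10^-22 cm³.
ρ = 4 × 143.35 / (6.022 × 10²³ × 1.700 × 10^-22) = 5.600 g/cm³ = 5600 kg/m³.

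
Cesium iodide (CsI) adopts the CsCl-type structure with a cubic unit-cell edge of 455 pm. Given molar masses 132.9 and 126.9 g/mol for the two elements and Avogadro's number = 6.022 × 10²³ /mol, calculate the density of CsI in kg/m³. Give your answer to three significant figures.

The CsCl-type structure contains Z = 1 formula unit per cell; M(CsI) = 132.9 + 126.9 = 259.8 g/mol.
a³ = (4.550 × 10^-8 cm)³ = 9.420 × 10^-23 cm³.
ρ = 1 × 259.8 / (6.022 × 10²³ × 9.420 × 10^-23) = 4.580 g/cm³ = 4580 kg/m³.

4580 kg/m³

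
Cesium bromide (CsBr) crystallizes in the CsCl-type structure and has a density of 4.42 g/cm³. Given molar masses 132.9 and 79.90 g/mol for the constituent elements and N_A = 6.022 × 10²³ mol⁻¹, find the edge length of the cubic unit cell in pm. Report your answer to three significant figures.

431 pm

M(CsBr) = 212.8 g/mol; Z = 1 formula unit per cell.
a³ = Z·M/(N_A·ρ) = 1 × 212.8 / (6.022 × 10²³ × 4.42) = 7.995 × 10^-23 cm³, so a = 4.308 × 10^-8 cm = 431 pm.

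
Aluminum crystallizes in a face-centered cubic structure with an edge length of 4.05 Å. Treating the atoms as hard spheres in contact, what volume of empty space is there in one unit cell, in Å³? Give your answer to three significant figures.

17.2 Å³

In an FCC lattice atoms touch along the face diagonal, so √2·a = 4r, so r = 0.3536a = 1.432 Å.
V_cell = a³ = 66.43 Å³; V_atoms = 4 × (4/3)πr³ = 49.19 Å³.
Empty space = 66.43 − 49.19 = 17.2 Å³.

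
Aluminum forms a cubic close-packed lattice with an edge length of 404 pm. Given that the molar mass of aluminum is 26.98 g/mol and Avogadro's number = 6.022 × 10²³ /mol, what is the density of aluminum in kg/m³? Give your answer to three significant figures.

2720 kg/m³

An FCC unit cell contains Z = 4 atoms.
Cell volume: a³ = (404 pm)³ = (4.040 × 10^-8 cm)³ = 6.594 × 10^-23 cm³.
ρ = Z·M/(N_A·a³) = 4 × 26.98 / (6.022 × 10²³ × 6.594 × 10^-23) = 2.718 g/cm³ = 2720 kg/m³.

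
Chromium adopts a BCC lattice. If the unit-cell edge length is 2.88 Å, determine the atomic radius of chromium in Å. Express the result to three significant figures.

In a BCC lattice, atoms touch along the body diagonal, so √3·a = 4r.
r = √3·a/4 = 1.7321 × 2.88 / 4 = 1.25 Å.

1.25 Å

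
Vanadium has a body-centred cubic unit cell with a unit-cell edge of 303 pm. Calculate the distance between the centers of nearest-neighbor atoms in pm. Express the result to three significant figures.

In a BCC structure, atoms touch along the body diagonal, so √3·a = 4r; the nearest-neighbor distance equals 2r = 0.8660·a.
d = 0.8660 × 303 = 262 pm.

262 pm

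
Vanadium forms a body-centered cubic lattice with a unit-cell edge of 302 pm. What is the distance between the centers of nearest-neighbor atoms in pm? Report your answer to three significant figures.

In a BCC structure, atoms touch along the body diagonal, so √3·a = 4r; the nearest-neighbor distance equals 2r = 0.8660·a.
d = 0.8660 × 302 = 262 pm.

262 pm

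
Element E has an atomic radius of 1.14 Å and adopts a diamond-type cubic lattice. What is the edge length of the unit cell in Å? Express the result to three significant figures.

5.27 Å

In a diamond cubic lattice, nearest neighbors lie along the body diagonal with √3·a = 8r.
a = 8r/√3 = 8 × 1.14 / 1.7321 = 5.27 Å.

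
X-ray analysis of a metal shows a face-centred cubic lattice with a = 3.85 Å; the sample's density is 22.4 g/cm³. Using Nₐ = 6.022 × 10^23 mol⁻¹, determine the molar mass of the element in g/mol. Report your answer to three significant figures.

An FCC cell has Z = 4 atoms; a = 3.850 × 10^-8 cm.
M = ρ·N_A·a³/Z = 22.4 × 6.022 × 10²³ × 5.707 × 10^-23 / 4 = 192 g/mol.

192 g/mol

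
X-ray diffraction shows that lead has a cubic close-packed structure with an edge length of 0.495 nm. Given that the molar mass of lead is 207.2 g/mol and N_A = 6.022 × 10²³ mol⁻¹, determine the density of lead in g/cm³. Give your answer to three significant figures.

11.3 g/cm³

An FCC unit cell contains Z = 4 atoms.
Cell volume: a³ = (0.495 nm)³ = (4.950 × 10^-8 cm)³ = 1.213 × 10^-22 cm³.
ρ = Z·M/(N_A·a³) = 4 × 207.2 / (6.022 × 10²³ × 1.213 × 10^-22) = 11.35 g/cm³.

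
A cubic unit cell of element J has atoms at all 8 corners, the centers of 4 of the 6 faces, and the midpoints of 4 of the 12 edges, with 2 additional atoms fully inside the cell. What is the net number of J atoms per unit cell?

6

Corner atoms are shared by 8 cells (1/8 each), face atoms by 2 (1/2 each), edge atoms by 4 (1/4 each), interior atoms are unshared.
Net atoms = 8 × 1/8 + 4 × 1/2 + 4 × 1/4 + 2 = 1 + 2 + 1 + 2 = 6.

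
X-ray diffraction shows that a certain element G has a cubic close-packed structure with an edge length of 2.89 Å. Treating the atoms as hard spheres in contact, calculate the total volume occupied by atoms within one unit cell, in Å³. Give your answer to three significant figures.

17.9 Å³

In an FCC lattice atoms touch along the face diagonal, so √2·a = 4r, so r = 0.3536a = 1.022 Å.
V_atoms = Z × (4/3)πr³ = 4 × (4/3)π × (1.022)³ = 17.9 Å³.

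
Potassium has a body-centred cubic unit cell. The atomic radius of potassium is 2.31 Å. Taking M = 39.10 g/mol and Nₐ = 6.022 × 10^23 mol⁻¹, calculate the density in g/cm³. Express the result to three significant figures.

In a BCC lattice, atoms touch along the body diagonal, so √3·a = 4r, giving a = 5.335 Å = 5.335 × 10^-8 cm.
With Z = 2, ρ = Z·M/(N_A·a³) = 2 × 39.10 / (6.022 × 10²³ × 1.518 × 10^-22) = 0.8553 g/cm³.

0.855 g/cm³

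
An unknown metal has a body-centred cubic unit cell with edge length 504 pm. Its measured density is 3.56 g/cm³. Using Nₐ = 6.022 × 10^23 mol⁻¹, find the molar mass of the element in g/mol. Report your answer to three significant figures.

137 g/mol

A BCC cell has Z = 2 atoms; a = 5.040 × 10^-8 cm.
M = ρ·N_A·a³/Z = 3.56 × 6.022 × 10²³ × 1.280 × 10^-22 / 2 = 137 g/mol.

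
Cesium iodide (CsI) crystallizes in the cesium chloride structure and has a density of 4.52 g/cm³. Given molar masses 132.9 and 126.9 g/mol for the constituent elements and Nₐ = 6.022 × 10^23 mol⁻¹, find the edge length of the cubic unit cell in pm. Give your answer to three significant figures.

457 pm

M(CsI) = 259.8 g/mol; Z = 1 formula unit per cell.
a³ = Z·M/(N_A·ρ) = 1 × 259.8 / (6.022 × 10²³ × 4.52) = 9.545 × 10^-23 cm³, so a = 4.570 × 10^-8 cm = 457 pm.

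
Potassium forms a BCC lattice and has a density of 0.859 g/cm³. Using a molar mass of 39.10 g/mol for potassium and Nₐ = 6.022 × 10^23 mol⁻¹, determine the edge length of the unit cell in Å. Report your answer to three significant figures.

With Z = 2 atoms per BCC cell, a³ = Z·M/(N_A·ρ) = 2 × 39.10 / (6.022 × 10²³ × 0.8590 g/cm³) = 1.512 × 10^-22 cm³.
a = (1.512 × 10^-22)^(1/3) = 5.327 × 10^-8 cm = 5.33 Å.

5.33 Å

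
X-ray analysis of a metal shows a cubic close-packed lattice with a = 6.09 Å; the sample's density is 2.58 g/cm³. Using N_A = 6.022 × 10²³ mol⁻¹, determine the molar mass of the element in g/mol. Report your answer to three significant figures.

An FCC cell has Z = 4 atoms; a = 6.090 × 10^-8 cm.
M = ρ·N_A·a³/Z = 2.58 × 6.022 × 10²³ × 2.259 × 10^-22 / 4 = 87.7 g/mol.

87.7 g/mol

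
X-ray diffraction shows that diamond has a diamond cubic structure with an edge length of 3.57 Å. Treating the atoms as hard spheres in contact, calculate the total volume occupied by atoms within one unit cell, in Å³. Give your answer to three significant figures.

In a diamond cubic lattice nearest neighbors lie along the body diagonal with √3·a = 8r, so r = 0.2165a = 0.7729 Å.
V_atoms = Z × (4/3)πr³ = 8 × (4/3)π × (0.7729)³ = 15.5 Å³.

15.5 Å³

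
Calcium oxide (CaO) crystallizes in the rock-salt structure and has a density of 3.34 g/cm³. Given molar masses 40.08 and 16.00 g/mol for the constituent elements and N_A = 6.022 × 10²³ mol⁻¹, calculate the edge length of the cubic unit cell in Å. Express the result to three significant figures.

4.81 Å

M(CaO) = 56.08 g/mol; Z = 4 formula units per cell.
a³ = Z·M/(N_A·ρ) = 4 × 56.08 / (6.022 × 10²³ × 3.34) = 1.115 × 10^-22 cm³, so a = 4.813 × 10^-8 cm = 4.81 Å.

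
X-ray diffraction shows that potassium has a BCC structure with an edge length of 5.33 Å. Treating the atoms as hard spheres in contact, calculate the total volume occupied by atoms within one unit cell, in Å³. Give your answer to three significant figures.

In a BCC lattice atoms touch along the body diagonal, so √3·a = 4r, so r = 0.4330a = 2.308 Å.
V_atoms = Z × (4/3)πr³ = 2 × (4/3)π × (2.308)³ = 103 Å³.

103 Å³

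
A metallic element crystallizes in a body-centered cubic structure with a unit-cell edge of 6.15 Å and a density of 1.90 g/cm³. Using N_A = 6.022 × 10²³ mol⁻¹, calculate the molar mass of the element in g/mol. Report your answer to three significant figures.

A BCC cell has Z = 2 atoms; a = 6.150 × 10^-8 cm.
M = ρ·N_A·a³/Z = 1.90 × 6.022 × 10²³ × 2.326 × 10^-22 / 2 = 133 g/mol.

133 g/mol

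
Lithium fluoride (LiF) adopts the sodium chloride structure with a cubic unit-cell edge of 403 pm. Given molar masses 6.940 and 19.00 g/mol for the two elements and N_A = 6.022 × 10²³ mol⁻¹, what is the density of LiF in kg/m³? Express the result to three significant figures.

The sodium chloride structure contains Z = 4 formula units per cell; M(LiF) = 6.940 + 19.00 = 25.94 g/mol.
a³ = (4.030 × 10^-8 cm)³ = 6.545 × 10^-23 cm³.
ρ = 4 × 25.94 / (6.022 × 10²³ × 6.545 × 10^-23) = 2.633 g/cm³ = 2630 kg/m³.

2630 kg/m³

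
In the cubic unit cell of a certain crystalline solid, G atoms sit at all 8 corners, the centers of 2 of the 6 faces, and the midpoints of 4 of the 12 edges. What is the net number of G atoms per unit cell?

3

Corner atoms are shared by 8 cells (1/8 each), face atoms by 2 (1/2 each), edge atoms by 4 (1/4 each).
Net atoms = 8 × 1/8 + 2 × 1/2 + 4 × 1/4 = 1 + 1 + 1 = 3.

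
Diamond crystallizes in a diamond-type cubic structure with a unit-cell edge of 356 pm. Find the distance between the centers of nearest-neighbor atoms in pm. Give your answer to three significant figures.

In a diamond cubic structure, nearest neighbors lie along the body diagonal with √3·a = 8r; the nearest-neighbor distance equals 2r = 0.4330·a.
d = 0.4330 × 356 = 154 pm.

154 pm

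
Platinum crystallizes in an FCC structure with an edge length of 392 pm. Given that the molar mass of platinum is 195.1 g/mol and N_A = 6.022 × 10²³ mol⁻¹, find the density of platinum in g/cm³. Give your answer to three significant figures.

An FCC unit cell contains Z = 4 atoms.
Cell volume: a³ = (392 pm)³ = (3.920 × 10^-8 cm)³ = 6.024 × 10^-23 cm³.
ρ = Z·M/(N_A·a³) = 4 × 195.1 / (6.022 × 10²³ × 6.024 × 10^-23) = 21.51 g/cm³.

21.5 g/cm³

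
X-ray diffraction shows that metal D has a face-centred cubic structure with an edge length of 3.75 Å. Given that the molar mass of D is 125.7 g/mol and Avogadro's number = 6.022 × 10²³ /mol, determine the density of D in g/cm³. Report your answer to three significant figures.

An FCC unit cell contains Z = 4 atoms.
Cell volume: a³ = (3.75 Å)³ = (3.750 × 10^-8 cm)³ = 5.273 × 10^-23 cm³.
ρ = Z·M/(N_A·a³) = 4 × 125.7 / (6.022 × 10²³ × 5.273 × 10^-23) = 15.83 g/cm³.

15.8 g/cm³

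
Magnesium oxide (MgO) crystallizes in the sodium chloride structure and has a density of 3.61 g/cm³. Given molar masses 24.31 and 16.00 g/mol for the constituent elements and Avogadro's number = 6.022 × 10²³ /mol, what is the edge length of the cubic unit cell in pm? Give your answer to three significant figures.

M(MgO) = 40.31 g/mol; Z = 4 formula units per cell.
a³ = Z·M/(N_A·ρ) = 4 × 40.31 / (6.022 × 10²³ × 3.61) = 7.417 × 10^-23 cm³, so a = 4.202 × 10^-8 cm = 420 pm.

420 pm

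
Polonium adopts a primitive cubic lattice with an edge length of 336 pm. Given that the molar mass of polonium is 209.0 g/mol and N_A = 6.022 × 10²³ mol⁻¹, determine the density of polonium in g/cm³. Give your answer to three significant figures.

9.15 g/cm³

A simple cubic unit cell contains Z = 1 atom.
Cell volume: a³ = (336 pm)³ = (3.360 × 10^-8 cm)³ = 3.793 × 10^-23 cm³.
ρ = Z·M/(N_A·a³) = 1 × 209.0 / (6.022 × 10²³ × 3.793 × 10^-23) = 9.149 g/cm³.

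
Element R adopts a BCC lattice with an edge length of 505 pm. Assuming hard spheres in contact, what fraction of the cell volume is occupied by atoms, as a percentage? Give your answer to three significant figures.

In a BCC lattice atoms touch along the body diagonal, so √3·a = 4r, so r = 0.4330a = 218.7 pm.
Packing fraction = Z·(4/3)πr³ / a³ = 2 × (4/3)π × (218.7)³ / (505)³ = 0.6802 = 68.0%.

68.0%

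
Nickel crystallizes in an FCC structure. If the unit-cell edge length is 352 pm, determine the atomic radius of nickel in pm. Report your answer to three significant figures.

124 pm

In an FCC lattice, atoms touch along the face diagonal, so √2·a = 4r.
r = √2·a/4 = 1.4142 × 352 / 4 = 124 pm.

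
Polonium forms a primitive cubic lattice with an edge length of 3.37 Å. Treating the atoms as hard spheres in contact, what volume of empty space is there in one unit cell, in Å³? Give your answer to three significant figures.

In a simple cubic lattice atoms touch along the cell edge, so a = 2r, so r = 0.5000a = 1.685 Å.
V_cell = a³ = 38.27 Å³; V_atoms = 1 × (4/3)πr³ = 20.04 Å³.
Empty space = 38.27 − 20.04 = 18.2 Å³.

18.2 Å³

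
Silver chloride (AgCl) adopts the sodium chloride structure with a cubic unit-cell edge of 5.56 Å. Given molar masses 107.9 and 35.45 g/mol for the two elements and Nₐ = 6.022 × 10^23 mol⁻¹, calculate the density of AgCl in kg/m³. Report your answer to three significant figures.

The sodium chloride structure contains Z = 4 formula units per cell; M(AgCl) = 107.9 + 35.45 = 143.35 g/mol.
a³ = (5.560 × 10^-8 cm)³ = 1.719 × 10^-22 cm³.
ρ = 4 × 143.35 / (6.022 × 10²³ × 1.719 × 10^-22) = 5.540 g/cm³ = 5540 kg/m³.

5540 kg/m³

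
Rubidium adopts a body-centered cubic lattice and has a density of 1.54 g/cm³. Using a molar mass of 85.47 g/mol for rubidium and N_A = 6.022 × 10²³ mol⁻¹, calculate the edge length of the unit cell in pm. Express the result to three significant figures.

With Z = 2 atoms per BCC cell, a³ = Z·M/(N_A·ρ) = 2 × 85.47 / (6.022 × 10²³ × 1.540 g/cm³) = 1.843 × 10^-22 cm³.
a = (1.843 × 10^-22)^(1/3) = 5.691 × 10^-8 cm = 569 pm.

569 pm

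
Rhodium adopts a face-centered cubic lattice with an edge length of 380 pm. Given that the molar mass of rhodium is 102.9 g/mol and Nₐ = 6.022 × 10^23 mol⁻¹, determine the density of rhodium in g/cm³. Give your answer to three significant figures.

An FCC unit cell contains Z = 4 atoms.
Cell volume: a³ = (380 pm)³ = (3.800 × 10^-8 cm)³ = 5.487 × 10^-23 cm³.
ρ = Z·M/(N_A·a³) = 4 × 102.9 / (6.022 × 10²³ × 5.487 × 10^-23) = 12.46 g/cm³.

12.5 g/cm³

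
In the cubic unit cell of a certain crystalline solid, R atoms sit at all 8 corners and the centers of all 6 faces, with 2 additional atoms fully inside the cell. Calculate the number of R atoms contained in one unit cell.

6

Corner atoms are shared by 8 cells (1/8 each), face atoms by 2 (1/2 each), interior atoms are unshared.
Net atoms = 8 × 1/8 + 6 × 1/2 + 2 = 1 + 3 + 2 = 6.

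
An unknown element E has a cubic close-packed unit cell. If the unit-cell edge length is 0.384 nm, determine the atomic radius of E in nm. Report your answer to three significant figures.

0.136 nm

In an FCC lattice, atoms touch along the face diagonal, so √2·a = 4r.
r = √2·a/4 = 1.4142 × 0.384 / 4 = 0.136 nm.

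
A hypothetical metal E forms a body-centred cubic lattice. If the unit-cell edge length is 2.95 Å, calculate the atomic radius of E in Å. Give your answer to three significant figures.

1.28 Å

In a BCC lattice, atoms touch along the body diagonal, so √3·a = 4r.
r = √3·a/4 = 1.7321 × 2.95 / 4 = 1.28 Å.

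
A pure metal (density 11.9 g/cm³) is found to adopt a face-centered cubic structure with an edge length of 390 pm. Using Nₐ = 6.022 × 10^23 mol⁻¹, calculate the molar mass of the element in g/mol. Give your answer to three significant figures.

106 g/mol

An FCC cell has Z = 4 atoms; a = 3.900 × 10^-8 cm.
M = ρ·N_A·a³/Z = 11.9 × 6.022 × 10²³ × 5.932 × 10^-23 / 4 = 106 g/mol.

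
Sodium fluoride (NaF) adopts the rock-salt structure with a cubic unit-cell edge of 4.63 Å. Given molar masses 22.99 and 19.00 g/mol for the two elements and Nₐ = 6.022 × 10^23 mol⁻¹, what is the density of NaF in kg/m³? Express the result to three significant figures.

The rock-salt structure contains Z = 4 formula units per cell; M(NaF) = 22.99 + 19.00 = 41.99 g/mol.
a³ = (4.630 × 10^-8 cm)³ = 9.925 × 10^-23 cm³.
ρ = 4 × 41.99 / (6.022 × 10²³ × 9.925 × 10^-23) = 2.810 g/cm³ = 2810 kg/m³.

2810 kg/m³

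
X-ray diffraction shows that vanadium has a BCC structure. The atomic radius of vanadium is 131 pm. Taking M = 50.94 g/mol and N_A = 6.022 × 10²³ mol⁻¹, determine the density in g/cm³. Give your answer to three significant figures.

6.11 g/cm³

In a BCC lattice, atoms touch along the body diagonal, so √3·a = 4r, giving a = 302.5 pm = 3.025 × 10^-8 cm.
With Z = 2, ρ = Z·M/(N_A·a³) = 2 × 50.94 / (6.022 × 10²³ × 2.769 × 10^-23) = 6.110 g/cm³.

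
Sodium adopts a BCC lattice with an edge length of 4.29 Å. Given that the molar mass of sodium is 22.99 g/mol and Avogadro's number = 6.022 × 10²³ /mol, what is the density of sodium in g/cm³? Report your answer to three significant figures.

A BCC unit cell contains Z = 2 atoms.
Cell volume: a³ = (4.29 Å)³ = (4.290 × 10^-8 cm)³ = 7.895 × 10^-23 cm³.
ρ = Z·M/(N_A·a³) = 2 × 22.99 / (6.022 × 10²³ × 7.895 × 10^-23) = 0.9671 g/cm³.

0.967 g/cm³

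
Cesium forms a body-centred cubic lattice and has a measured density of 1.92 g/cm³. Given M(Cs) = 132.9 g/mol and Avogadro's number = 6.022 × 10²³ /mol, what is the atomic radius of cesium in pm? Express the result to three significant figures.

265 pm

For a BCC cell (Z = 2), a³ = Z·M/(N_A·ρ) = 2 × 132.9 / (6.022 × 10²³ × 1.920) = 2.299 × 10^-22 cm³, so a = 6.126 × 10^-8 cm = 612.6 pm.
Atoms touch along the body diagonal, so √3·a = 4r, so r = 0.4330 × a = 265 pm.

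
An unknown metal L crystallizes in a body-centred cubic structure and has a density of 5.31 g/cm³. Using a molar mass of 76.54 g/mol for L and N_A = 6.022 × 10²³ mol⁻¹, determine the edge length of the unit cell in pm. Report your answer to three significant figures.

363 pm

With Z = 2 atoms per BCC cell, a³ = Z·M/(N_A·ρ) = 2 × 76.54 / (6.022 × 10²³ × 5.310 g/cm³) = 4.787 × 10^-23 cm³.
a = (4.787 × 10^-23)^(1/3) = 3.631 × 10^-8 cm = 363 pm.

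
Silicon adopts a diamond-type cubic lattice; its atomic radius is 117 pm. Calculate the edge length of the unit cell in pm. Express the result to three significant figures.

In a diamond cubic lattice, nearest neighbors lie along the body diagonal with √3·a = 8r.
a = 8r/√3 = 8 × 117 / 1.7321 = 540 pm.

540 pm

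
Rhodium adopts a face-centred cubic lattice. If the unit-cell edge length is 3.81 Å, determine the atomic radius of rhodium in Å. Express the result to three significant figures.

In an FCC lattice, atoms touch along the face diagonal, so √2·a = 4r.
r = √2·a/4 = 1.4142 × 3.81 / 4 = 1.35 Å.

1.35 Å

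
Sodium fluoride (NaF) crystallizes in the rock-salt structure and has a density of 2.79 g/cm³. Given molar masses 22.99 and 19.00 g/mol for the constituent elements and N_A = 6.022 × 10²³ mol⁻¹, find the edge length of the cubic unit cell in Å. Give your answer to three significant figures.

M(NaF) = 41.99 g/mol; Z = 4 formula units per cell.
a³ = Z·M/(N_A·ρ) = 4 × 41.99 / (6.022 × 10²³ × 2.79) = 9.997 × 10^-23 cm³, so a = 4.641 × 10^-8 cm = 4.64 Å.

4.64 Å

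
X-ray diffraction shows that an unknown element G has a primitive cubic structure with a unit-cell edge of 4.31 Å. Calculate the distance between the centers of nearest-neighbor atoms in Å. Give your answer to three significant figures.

4.31 Å

In a simple cubic structure, atoms touch along the cell edge, so a = 2r; the nearest-neighbor distance equals 2r = 1.000·a.
d = 1.000 × 4.31 = 4.31 Å.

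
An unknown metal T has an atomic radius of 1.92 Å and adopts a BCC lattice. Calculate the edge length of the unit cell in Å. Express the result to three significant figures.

4.43 Å

In a BCC lattice, atoms touch along the body diagonal, so √3·a = 4r.
a = 4r/√3 = 4 × 1.92 / 1.7321 = 4.43 Å.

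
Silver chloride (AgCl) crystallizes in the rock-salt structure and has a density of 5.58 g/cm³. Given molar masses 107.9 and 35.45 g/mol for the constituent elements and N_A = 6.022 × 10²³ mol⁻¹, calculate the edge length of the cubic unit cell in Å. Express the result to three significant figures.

M(AgCl) = 143.35 g/mol; Z = 4 formula units per cell.
a³ = Z·M/(N_A·ρ) = 4 × 143.35 / (6.022 × 10²³ × 5.58) = 1.706 × 10^-22 cm³, so a = 5.547 × 10^-8 cm = 5.55 Å.

5.55 Å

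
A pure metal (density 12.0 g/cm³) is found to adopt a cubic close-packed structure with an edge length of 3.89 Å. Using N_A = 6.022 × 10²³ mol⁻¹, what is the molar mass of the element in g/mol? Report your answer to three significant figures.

106 g/mol

An FCC cell has Z = 4 atoms; a = 3.890 × 10^-8 cm.
M = ρ·N_A·a³/Z = 12.0 × 6.022 × 10²³ × 5.886 × 10^-23 / 4 = 106 g/mol.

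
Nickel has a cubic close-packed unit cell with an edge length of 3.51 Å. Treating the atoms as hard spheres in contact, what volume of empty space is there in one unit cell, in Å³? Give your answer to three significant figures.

In an FCC lattice atoms touch along the face diagonal, so √2·a = 4r, so r = 0.3536a = 1.241 Å.
V_cell = a³ = 43.24 Å³; V_atoms = 4 × (4/3)πr³ = 32.02 Å³.
Empty space = 43.24 − 32.02 = 11.2 Å³.

11.2 Å³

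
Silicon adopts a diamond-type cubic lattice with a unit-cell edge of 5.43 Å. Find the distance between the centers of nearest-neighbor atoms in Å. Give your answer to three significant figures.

2.35 Å

In a diamond cubic structure, nearest neighbors lie along the body diagonal with √3·a = 8r; the nearest-neighbor distance equals 2r = 0.4330·a.
d = 0.4330 × 5.43 = 2.35 Å.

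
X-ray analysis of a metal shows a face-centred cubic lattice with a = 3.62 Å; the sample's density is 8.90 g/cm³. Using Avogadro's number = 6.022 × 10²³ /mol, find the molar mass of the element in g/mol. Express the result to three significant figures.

63.6 g/mol

An FCC cell has Z = 4 atoms; a = 3.620 × 10^-8 cm.
M = ρ·N_A·a³/Z = 8.90 × 6.022 × 10²³ × 4.744 × 10^-23 / 4 = 63.6 g/mol.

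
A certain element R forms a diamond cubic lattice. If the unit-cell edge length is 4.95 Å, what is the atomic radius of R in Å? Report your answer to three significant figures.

1.07 Å

In a diamond cubic lattice, nearest neighbors lie along the body diagonal with √3·a = 8r.
r = √3·a/8 = 1.7321 × 4.95 / 8 = 1.07 Å.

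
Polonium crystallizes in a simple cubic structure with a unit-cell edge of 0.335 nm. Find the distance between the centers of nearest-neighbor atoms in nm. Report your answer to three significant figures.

0.335 nm

In a simple cubic structure, atoms touch along the cell edge, so a = 2r; the nearest-neighbor distance equals 2r = 1.000·a.
d = 1.000 × 0.335 = 0.335 nm.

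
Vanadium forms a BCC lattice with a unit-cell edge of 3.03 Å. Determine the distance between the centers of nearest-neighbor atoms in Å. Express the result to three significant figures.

In a BCC structure, atoms touch along the body diagonal, so √3·a = 4r; the nearest-neighbor distance equals 2r = 0.8660·a.
d = 0.8660 × 3.03 = 2.62 Å.

2.62 Å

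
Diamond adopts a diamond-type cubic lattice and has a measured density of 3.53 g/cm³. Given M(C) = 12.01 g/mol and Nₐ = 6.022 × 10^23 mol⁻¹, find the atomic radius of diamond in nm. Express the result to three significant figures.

0.0771 nm

For a diamond cubic cell (Z = 8), a³ = Z·M/(N_A·ρ) = 8 × 12.01 / (6.022 × 10²³ × 3.530) = 4.520 × 10^-23 cm³, so a = 3.562 × 10^-8 cm = 0.3562 nm.
Nearest neighbors lie along the body diagonal with √3·a = 8r, so r = 0.2165 × a = 0.0771 nm.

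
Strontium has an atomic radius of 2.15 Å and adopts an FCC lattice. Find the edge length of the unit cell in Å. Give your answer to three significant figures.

In an FCC lattice, atoms touch along the face diagonal, so √2·a = 4r.
a = 4r/√2 = 4 × 2.15 / 1.4142 = 6.08 Å.

6.08 Å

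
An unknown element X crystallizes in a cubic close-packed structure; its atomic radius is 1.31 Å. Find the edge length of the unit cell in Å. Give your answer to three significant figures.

3.71 Å

In an FCC lattice, atoms touch along the face diagonal, so √2·a = 4r.
a = 4r/√2 = 4 × 1.31 / 1.4142 = 3.71 Å.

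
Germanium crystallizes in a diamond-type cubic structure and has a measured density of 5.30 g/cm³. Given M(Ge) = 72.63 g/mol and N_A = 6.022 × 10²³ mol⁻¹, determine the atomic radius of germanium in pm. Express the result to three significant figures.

For a diamond cubic cell (Z = 8), a³ = Z·M/(N_A·ρ) = 8 × 72.63 / (6.022 × 10²³ × 5.300) = 1.820 × 10^-22 cm³, so a = 5.668 × 10^-8 cm = 566.8 pm.
Nearest neighbors lie along the body diagonal with √3·a = 8r, so r = 0.2165 × a = 123 pm.

123 pm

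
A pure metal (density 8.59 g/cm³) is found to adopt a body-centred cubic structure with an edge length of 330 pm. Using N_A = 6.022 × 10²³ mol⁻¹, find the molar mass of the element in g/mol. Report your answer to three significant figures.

A BCC cell has Z = 2 atoms; a = 3.300 × 10^-8 cm.
M = ρ·N_A·a³/Z = 8.59 × 6.022 × 10²³ × 3.594 × 10^-23 / 2 = 92.9 g/mol.

92.9 g/mol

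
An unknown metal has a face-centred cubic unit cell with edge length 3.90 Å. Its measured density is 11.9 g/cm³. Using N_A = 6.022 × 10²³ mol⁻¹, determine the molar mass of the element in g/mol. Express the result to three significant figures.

An FCC cell has Z = 4 atoms; a = 3.900 × 10^-8 cm.
M = ρ·N_A·a³/Z = 11.9 × 6.022 × 10²³ × 5.932 × 10^-23 / 4 = 106 g/mol.

106 g/mol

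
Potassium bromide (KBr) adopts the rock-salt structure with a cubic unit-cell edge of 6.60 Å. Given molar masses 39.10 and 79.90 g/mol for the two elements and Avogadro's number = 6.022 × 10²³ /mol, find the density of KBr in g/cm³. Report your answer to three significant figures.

The rock-salt structure contains Z = 4 formula units per cell; M(KBr) = 39.10 + 79.90 = 119.0 g/mol.
a³ = (6.600 × 10^-8 cm)³ = 2.875 × 10^-22 cm³.
ρ = 4 × 119.0 / (6.022 × 10²³ × 2.875 × 10^-22) = 2.749 g/cm³.

2.75 g/cm³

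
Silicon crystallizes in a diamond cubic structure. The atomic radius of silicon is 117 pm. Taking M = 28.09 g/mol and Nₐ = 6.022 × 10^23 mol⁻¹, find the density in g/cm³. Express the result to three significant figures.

2.36 g/cm³

In a diamond cubic lattice, nearest neighbors lie along the body diagonal with √3·a = 8r, giving a = 540.4 pm = 5.404 × 10^-8 cm.
With Z = 8, ρ = Z·M/(N_A·a³) = 8 × 28.09 / (6.022 × 10²³ × 1.578 × 10^-22) = 2.365 g/cm³.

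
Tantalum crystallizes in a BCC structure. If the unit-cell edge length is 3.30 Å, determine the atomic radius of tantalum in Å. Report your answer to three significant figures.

In a BCC lattice, atoms touch along the body diagonal, so √3·a = 4r.
r = √3·a/4 = 1.7321 × 3.30 / 4 = 1.43 Å.

1.43 Å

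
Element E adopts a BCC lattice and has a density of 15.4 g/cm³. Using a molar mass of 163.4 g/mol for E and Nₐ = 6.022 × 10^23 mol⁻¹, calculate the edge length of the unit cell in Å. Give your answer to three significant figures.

3.28 Å

With Z = 2 atoms per BCC cell, a³ = Z·M/(N_A·ρ) = 2 × 163.4 / (6.022 × 10²³ × 15.40 g/cm³) = 3.524 × 10^-23 cm³.
a = (3.524 × 10^-23)^(1/3) = 3.278 × 10^-8 cm = 3.28 Å.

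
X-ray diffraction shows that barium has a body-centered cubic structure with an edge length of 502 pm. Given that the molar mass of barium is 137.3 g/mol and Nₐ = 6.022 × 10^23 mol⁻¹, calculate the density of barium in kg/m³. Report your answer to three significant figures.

3600 kg/m³

A BCC unit cell contains Z = 2 atoms.
Cell volume: a³ = (502 pm)³ = (5.020 × 10^-8 cm)³ = 1.265 × 10^-22 cm³.
ρ = Z·M/(N_A·a³) = 2 × 137.3 / (6.022 × 10²³ × 1.265 × 10^-22) = 3.605 g/cm³ = 3600 kg/m³.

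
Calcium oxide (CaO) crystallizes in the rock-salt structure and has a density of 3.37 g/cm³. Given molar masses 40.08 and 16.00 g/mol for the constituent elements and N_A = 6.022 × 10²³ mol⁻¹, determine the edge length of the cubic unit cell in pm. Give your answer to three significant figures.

M(CaO) = 56.08 g/mol; Z = 4 formula units per cell.
a³ = Z·M/(N_A·ρ) = 4 × 56.08 / (6.022 × 10²³ × 3.37) = 1.105 × 10^-22 cm³, so a = 4.799 × 10^-8 cm = 480 pm.

480 pm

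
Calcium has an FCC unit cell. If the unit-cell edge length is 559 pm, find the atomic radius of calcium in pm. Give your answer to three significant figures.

198 pm

In an FCC lattice, atoms touch along the face diagonal, so √2·a = 4r.
r = √2·a/4 = 1.4142 × 559 / 4 = 198 pm.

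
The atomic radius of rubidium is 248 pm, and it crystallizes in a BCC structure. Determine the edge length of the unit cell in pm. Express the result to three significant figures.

In a BCC lattice, atoms touch along the body diagonal, so √3·a = 4r.
a = 4r/√3 = 4 × 248 / 1.7321 = 573 pm.

573 pm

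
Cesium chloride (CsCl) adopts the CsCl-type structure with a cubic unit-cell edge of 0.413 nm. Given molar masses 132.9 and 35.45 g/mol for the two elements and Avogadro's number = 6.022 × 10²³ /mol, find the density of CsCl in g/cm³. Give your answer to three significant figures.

3.97 g/cm³

The CsCl-type structure contains Z = 1 formula unit per cell; M(CsCl) = 132.9 + 35.45 = 168.35 g/mol.
a³ = (4.130 × 10^-8 cm)³ = 7.044 × 10^-23 cm³.
ρ = 1 × 168.35 / (6.022 × 10²³ × 7.044 × 10^-23) = 3.968 g/cm³.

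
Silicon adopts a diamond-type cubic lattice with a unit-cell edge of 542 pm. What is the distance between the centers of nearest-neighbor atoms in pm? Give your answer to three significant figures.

235 pm

In a diamond cubic structure, nearest neighbors lie along the body diagonal with √3·a = 8r; the nearest-neighbor distance equals 2r = 0.4330·a.
d = 0.4330 × 542 = 235 pm.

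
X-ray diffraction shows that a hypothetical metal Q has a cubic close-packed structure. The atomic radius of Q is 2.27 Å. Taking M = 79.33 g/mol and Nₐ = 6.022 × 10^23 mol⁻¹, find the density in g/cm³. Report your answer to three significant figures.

In an FCC lattice, atoms touch along the face diagonal, so √2·a = 4r, giving a = 6.421 Å = 6.421 × 10^-8 cm.
With Z = 4, ρ = Z·M/(N_A·a³) = 4 × 79.33 / (6.022 × 10²³ × 2.647 × 10^-22) = 1.991 g/cm³.

1.99 g/cm³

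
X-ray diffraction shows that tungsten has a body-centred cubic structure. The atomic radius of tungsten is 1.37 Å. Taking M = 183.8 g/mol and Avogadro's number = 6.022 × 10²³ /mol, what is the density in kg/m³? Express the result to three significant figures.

19300 kg/m³

In a BCC lattice, atoms touch along the body diagonal, so √3·a = 4r, giving a = 3.164 Å = 3.164 × 10^-8 cm.
With Z = 2, ρ = Z·M/(N_A·a³) = 2 × 183.8 / (6.022 × 10²³ × 3.167 × 10^-23) = 19.27 g/cm³ = 19300 kg/m³.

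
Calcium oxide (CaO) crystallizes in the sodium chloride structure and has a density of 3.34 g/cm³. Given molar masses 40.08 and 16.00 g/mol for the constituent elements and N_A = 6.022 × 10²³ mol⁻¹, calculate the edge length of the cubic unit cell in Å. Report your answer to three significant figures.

M(CaO) = 56.08 g/mol; Z = 4 formula units per cell.
a³ = Z·M/(N_A·ρ) = 4 × 56.08 / (6.022 × 10²³ × 3.34) = 1.115 × 10^-22 cm³, so a = 4.813 × 10^-8 cm = 4.81 Å.

4.81 Å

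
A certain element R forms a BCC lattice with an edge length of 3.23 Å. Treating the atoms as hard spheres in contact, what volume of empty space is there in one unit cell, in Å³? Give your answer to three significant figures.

In a BCC lattice atoms touch along the body diagonal, so √3·a = 4r, so r = 0.4330a = 1.399 Å.
V_cell = a³ = 33.70 Å³; V_atoms = 2 × (4/3)πr³ = 22.92 Å³.
Empty space = 33.70 − 22.92 = 10.8 Å³.

10.8 Å³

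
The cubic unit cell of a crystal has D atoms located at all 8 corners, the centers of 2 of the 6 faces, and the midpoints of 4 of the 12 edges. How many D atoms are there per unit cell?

Corner atoms are shared by 8 cells (1/8 each), face atoms by 2 (1/2 each), edge atoms by 4 (1/4 each).
Net atoms = 8 × 1/8 + 2 × 1/2 + 4 × 1/4 = 1 + 1 + 1 = 3.

3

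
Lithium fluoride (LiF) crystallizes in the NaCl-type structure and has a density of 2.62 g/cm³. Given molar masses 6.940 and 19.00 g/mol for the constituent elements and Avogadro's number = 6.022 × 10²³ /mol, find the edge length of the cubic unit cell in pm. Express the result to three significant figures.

404 pm

M(LiF) = 25.94 g/mol; Z = 4 formula units per cell.
a³ = Z·M/(N_A·ρ) = 4 × 25.94 / (6.022 × 10²³ × 2.62) = 6.576 × 10^-23 cm³, so a = 4.036 × 10^-8 cm = 404 pm.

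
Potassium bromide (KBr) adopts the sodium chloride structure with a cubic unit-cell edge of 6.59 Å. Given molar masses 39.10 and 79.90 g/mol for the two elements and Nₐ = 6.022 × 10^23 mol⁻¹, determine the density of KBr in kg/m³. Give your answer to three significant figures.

2760 kg/m³

The sodium chloride structure contains Z = 4 formula units per cell; M(KBr) = 39.10 + 79.90 = 119.0 g/mol.
a³ = (6.590 × 10^-8 cm)³ = 2.862 × 10^-22 cm³.
ρ = 4 × 119.0 / (6.022 × 10²³ × 2.862 × 10^-22) = 2.762 g/cm³ = 2760 kg/m³.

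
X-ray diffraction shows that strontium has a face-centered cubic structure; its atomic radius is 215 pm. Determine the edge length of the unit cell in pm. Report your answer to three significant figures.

In an FCC lattice, atoms touch along the face diagonal, so √2·a = 4r.
a = 4r/√2 = 4 × 215 / 1.4142 = 608 pm.

608 pm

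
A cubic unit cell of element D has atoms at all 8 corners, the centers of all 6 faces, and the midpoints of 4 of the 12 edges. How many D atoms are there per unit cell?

5

Corner atoms are shared by 8 cells (1/8 each), face atoms by 2 (1/2 each), edge atoms by 4 (1/4 each).
Net atoms = 8 × 1/8 + 6 × 1/2 + 4 × 1/4 = 1 + 3 + 1 = 5.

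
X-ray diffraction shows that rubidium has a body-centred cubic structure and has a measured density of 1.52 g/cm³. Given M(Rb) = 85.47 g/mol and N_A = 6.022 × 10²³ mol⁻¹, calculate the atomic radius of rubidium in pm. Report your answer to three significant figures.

For a BCC cell (Z = 2), a³ = Z·M/(N_A·ρ) = 2 × 85.47 / (6.022 × 10²³ × 1.520) = 1.867 × 10^-22 cm³, so a = 5.716 × 10^-8 cm = 571.6 pm.
Atoms touch along the body diagonal, so √3·a = 4r, so r = 0.4330 × a = 248 pm.

248 pm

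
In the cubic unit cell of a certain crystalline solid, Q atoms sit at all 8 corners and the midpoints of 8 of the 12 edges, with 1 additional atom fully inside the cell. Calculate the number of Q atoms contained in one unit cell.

4

Corner atoms are shared by 8 cells (1/8 each), edge atoms by 4 (1/4 each), interior atoms are unshared.
Net atoms = 8 × 1/8 + 8 × 1/4 + 1 = 1 + 2 + 1 = 4.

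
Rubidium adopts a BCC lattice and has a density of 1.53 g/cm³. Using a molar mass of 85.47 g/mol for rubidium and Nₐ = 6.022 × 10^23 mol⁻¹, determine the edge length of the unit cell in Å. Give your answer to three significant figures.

With Z = 2 atoms per BCC cell, a³ = Z·M/(N_A·ρ) = 2 × 85.47 / (6.022 × 10²³ × 1.530 g/cm³) = 1.855 × 10^-22 cm³.
a = (1.855 × 10^-22)^(1/3) = 5.703 × 10^-8 cm = 5.70 Å.

5.70 Å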